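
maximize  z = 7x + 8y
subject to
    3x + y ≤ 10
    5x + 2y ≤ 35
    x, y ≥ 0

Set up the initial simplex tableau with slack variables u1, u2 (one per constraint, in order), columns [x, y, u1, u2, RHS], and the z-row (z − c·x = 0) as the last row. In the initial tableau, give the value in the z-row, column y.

-8

The z-row carries the negated objective coefficients: the y entry is -8.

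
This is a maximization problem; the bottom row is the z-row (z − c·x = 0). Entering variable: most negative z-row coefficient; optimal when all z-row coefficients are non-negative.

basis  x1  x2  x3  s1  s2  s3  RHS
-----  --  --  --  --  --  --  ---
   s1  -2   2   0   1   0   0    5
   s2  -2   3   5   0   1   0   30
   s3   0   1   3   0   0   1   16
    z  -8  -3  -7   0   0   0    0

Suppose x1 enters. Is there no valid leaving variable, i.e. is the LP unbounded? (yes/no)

yes

Every constraint-row entry in column x1 is ≤ 0, so increasing x1 is unbounded.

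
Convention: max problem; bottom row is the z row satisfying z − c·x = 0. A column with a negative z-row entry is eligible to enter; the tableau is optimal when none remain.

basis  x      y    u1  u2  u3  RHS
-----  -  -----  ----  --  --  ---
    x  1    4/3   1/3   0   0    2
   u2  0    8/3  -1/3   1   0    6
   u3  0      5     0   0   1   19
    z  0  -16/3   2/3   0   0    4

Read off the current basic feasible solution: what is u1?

u1 is not in the basis, so in the current basic feasible solution u1 = 0.

0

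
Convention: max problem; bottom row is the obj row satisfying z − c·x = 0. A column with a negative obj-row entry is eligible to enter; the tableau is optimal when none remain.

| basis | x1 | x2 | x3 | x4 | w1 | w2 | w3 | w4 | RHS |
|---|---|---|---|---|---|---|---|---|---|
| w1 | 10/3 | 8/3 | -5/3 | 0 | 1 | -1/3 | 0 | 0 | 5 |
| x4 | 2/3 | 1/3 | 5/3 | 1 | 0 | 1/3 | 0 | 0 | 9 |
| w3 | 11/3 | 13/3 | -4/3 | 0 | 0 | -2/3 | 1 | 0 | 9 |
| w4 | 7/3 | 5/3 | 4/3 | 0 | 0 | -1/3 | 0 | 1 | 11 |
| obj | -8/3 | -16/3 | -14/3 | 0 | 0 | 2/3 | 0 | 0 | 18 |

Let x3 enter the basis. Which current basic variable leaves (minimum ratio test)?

Column x3 entries and ratios — w1: -5/3 ≤ 0, skip; x4: 9/(5/3) = 27/5; w3: -4/3 ≤ 0, skip; w4: 11/(4/3) = 33/4.
Smallest ratio is 27/5 in the row of x4, so x4 leaves.

x4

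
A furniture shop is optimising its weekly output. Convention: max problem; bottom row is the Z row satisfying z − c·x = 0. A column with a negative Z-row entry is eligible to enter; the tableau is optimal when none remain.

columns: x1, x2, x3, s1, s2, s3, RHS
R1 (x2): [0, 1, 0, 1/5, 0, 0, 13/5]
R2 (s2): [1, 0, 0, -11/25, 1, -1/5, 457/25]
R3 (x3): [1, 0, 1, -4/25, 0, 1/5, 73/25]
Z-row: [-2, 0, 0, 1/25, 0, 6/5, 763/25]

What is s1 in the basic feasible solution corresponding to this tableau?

0

s1 is not in the basis, so in the current basic feasible solution s1 = 0.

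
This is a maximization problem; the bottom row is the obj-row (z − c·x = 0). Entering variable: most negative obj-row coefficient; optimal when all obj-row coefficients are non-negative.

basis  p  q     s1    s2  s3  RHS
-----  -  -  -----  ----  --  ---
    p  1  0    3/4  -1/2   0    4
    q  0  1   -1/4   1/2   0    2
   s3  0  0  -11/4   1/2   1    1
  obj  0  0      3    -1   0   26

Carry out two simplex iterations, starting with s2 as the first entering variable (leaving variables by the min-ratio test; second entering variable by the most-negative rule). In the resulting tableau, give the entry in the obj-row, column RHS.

Ratio test on column s2 — row 1: entry -1/2 ≤ 0; row 2: 2/(1/2) = 4; row 3: 1/(1/2) = 2. Minimum is 2 at row 3 (s3 leaves); pivot element 1/2.
Divide row 3 by 1/2; eliminate column s2 from the other rows.
Second iteration: most negative obj-row entry is -5/2 in column s1, so s1 enters.
Ratio test on column s1 — row 1: entry -2 ≤ 0; row 2: 1/(5/2) = 2/5; row 3: entry -11/2 ≤ 0. Minimum is 2/5 at row 2 (q leaves); pivot element 5/2.
Divide row 2 by 5/2; eliminate column s1 from the other rows.
After both pivots, the entry at the obj-row, column RHS is 29.

29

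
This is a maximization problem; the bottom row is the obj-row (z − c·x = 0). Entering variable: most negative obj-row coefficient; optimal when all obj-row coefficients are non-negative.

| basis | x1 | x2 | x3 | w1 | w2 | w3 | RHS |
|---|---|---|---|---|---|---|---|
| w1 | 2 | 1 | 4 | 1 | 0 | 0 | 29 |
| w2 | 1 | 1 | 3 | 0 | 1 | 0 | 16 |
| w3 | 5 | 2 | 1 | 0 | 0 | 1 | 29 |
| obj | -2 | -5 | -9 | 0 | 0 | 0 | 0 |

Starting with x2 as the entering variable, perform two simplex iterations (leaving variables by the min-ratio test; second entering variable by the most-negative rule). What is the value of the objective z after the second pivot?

382/5

Ratio test on column x2 — row 1: 29/1 = 29; row 2: 16/1 = 16; row 3: 29/2 = 29/2. Minimum is 29/2 at row 3 (w3 leaves); pivot element 2.
Pivot on row 3; the obj-row RHS becomes 0 − (-5)·(29/2) = 145/2.
Next entering variable (most negative obj-row entry -13/2): x3.
Ratio test on column x3 — row 1: (29/2)/(7/2) = 29/7; row 2: (3/2)/(5/2) = 3/5; row 3: (29/2)/(1/2) = 29. Minimum is 3/5 at row 2 (w2 leaves); pivot element 5/2.
After the second pivot the obj-row RHS is 145/2 − (-13/2)·(3/5) = 382/5.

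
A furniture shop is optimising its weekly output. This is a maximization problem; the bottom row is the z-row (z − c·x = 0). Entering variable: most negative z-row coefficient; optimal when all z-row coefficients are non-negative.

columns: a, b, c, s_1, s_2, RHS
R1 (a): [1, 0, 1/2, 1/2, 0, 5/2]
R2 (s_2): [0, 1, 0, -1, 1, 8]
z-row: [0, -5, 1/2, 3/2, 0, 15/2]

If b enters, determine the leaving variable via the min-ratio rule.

s_2

Column b entries and ratios — a: 0 ≤ 0, skip; s_2: 8/1 = 8.
Smallest ratio is 8 in the row of s_2, so s_2 leaves.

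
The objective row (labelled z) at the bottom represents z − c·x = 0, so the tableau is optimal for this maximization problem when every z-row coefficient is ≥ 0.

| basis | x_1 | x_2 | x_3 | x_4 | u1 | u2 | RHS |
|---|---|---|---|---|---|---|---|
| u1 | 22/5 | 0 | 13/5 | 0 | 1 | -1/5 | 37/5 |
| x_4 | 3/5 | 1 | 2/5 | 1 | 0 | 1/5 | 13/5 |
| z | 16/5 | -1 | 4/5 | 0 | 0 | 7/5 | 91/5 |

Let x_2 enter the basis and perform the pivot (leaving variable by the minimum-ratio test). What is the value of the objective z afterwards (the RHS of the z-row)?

104/5

Ratio test on column x_2 — row 1: entry 0 ≤ 0; row 2: (13/5)/1 = 13/5. Minimum is 13/5 at row 2 (x_4 leaves); pivot element 1.
Pivot on row 2; the z-row RHS becomes 91/5 − (-1)·(13/5) = 104/5.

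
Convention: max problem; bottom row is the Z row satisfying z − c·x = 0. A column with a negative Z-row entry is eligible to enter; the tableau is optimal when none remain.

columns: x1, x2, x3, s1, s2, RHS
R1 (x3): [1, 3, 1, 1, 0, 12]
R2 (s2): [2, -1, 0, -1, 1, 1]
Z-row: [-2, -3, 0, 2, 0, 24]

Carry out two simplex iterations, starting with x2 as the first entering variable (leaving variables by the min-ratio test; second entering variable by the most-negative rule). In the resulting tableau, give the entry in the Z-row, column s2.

3/7

Ratio test on column x2 — row 1: 12/3 = 4; row 2: entry -1 ≤ 0. Minimum is 4 at row 1 (x3 leaves); pivot element 3.
Divide row 1 by 3; eliminate column x2 from the other rows.
Second iteration: most negative Z-row entry is -1 in column x1, so x1 enters.
Ratio test on column x1 — row 1: 4/(1/3) = 12; row 2: 5/(7/3) = 15/7. Minimum is 15/7 at row 2 (s2 leaves); pivot element 7/3.
Divide row 2 by 7/3; eliminate column x1 from the other rows.
After both pivots, the entry at the Z-row, column s2 is 3/7.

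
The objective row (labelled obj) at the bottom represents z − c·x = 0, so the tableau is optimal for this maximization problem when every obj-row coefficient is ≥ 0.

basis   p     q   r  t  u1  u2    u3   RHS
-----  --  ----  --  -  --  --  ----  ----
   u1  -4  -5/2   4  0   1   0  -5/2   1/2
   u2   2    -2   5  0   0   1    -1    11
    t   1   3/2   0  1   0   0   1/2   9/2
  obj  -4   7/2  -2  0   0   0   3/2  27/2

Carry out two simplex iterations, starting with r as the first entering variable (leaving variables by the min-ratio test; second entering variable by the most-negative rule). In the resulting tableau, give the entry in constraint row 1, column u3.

Ratio test on column r — row 1: (1/2)/4 = 1/8; row 2: 11/5 = 11/5; row 3: entry 0 ≤ 0. Minimum is 1/8 at row 1 (u1 leaves); pivot element 4.
Divide row 1 by 4; eliminate column r from the other rows.
Second iteration: most negative obj-row entry is -6 in column p, so p enters.
Ratio test on column p — row 1: entry -1 ≤ 0; row 2: (83/8)/7 = 83/56; row 3: (9/2)/1 = 9/2. Minimum is 83/56 at row 2 (u2 leaves); pivot element 7.
Divide row 2 by 7; eliminate column p from the other rows.
After both pivots, the entry at constraint row 1, column u3 is -9/28.

-9/28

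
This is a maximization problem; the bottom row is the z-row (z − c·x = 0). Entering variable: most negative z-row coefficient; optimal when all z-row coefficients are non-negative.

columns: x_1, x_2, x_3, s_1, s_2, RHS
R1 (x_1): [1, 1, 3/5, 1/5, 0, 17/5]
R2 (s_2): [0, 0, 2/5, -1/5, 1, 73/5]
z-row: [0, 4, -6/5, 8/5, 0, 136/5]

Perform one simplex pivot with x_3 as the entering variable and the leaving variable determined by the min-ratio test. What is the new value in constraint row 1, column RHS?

Ratio test on column x_3 — row 1: (17/5)/(3/5) = 17/3; row 2: (73/5)/(2/5) = 73/2. Minimum is 17/3 at row 1 (x_1 leaves); pivot element 3/5.
Divide row 1 by 3/5; eliminate column x_3 from the other rows.
In the new row 1, the RHS entry is the old entry divided by the pivot: (17/5)/(3/5) = 17/3.

17/3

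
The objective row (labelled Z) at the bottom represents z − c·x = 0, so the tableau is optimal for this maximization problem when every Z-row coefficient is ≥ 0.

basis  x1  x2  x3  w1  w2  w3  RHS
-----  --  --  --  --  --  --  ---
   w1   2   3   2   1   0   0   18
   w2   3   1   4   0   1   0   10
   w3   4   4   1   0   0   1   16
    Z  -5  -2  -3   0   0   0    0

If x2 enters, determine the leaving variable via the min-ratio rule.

w3

Column x2 entries and ratios — w1: 18/3 = 6; w2: 10/1 = 10; w3: 16/4 = 4.
Smallest ratio is 4 in the row of w3, so w3 leaves.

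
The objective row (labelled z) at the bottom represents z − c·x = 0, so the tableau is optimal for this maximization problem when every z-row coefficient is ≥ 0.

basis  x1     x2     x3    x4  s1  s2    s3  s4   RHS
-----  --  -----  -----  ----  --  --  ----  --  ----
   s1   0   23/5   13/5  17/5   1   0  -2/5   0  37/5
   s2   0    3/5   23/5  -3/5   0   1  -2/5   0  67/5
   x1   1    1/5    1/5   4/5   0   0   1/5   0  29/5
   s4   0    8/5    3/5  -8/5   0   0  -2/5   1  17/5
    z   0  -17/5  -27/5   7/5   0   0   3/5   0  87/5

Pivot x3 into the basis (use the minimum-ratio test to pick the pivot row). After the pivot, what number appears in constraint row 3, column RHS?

Ratio test on column x3 — row 1: (37/5)/(13/5) = 37/13; row 2: (67/5)/(23/5) = 67/23; row 3: (29/5)/(1/5) = 29; row 4: (17/5)/(3/5) = 17/3. Minimum is 37/13 at row 1 (s1 leaves); pivot element 13/5.
Divide row 1 by 13/5; eliminate column x3 from the other rows.
Row 3 update in column RHS: 29/5 − (1/5)·(37/13) = 68/13.

68/13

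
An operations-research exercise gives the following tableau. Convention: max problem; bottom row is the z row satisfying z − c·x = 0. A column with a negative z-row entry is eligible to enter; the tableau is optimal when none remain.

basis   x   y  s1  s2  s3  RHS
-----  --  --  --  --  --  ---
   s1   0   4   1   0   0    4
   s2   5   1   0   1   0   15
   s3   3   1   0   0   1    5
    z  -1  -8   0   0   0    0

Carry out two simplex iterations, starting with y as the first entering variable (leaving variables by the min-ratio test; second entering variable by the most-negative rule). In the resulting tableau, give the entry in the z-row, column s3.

1/3

Ratio test on column y — row 1: 4/4 = 1; row 2: 15/1 = 15; row 3: 5/1 = 5. Minimum is 1 at row 1 (s1 leaves); pivot element 4.
Divide row 1 by 4; eliminate column y from the other rows.
Second iteration: most negative z-row entry is -1 in column x, so x enters.
Ratio test on column x — row 1: entry 0 ≤ 0; row 2: 14/5 = 14/5; row 3: 4/3 = 4/3. Minimum is 4/3 at row 3 (s3 leaves); pivot element 3.
Divide row 3 by 3; eliminate column x from the other rows.
After both pivots, the entry at the z-row, column s3 is 1/3.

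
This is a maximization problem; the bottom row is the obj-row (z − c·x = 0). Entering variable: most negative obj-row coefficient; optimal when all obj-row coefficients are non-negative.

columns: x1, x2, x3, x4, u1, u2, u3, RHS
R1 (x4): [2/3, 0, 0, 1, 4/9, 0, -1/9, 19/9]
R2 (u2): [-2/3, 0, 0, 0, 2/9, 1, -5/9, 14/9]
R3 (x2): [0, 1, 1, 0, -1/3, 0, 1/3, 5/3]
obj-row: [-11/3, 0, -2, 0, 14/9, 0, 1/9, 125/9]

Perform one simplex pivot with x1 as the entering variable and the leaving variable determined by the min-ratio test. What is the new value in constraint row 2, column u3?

-2/3

Ratio test on column x1 — row 1: (19/9)/(2/3) = 19/6; row 2: entry -2/3 ≤ 0; row 3: entry 0 ≤ 0. Minimum is 19/6 at row 1 (x4 leaves); pivot element 2/3.
Divide row 1 by 2/3; eliminate column x1 from the other rows.
Row 2 update in column u3: -5/9 − (-2/3)·(-1/6) = -2/3.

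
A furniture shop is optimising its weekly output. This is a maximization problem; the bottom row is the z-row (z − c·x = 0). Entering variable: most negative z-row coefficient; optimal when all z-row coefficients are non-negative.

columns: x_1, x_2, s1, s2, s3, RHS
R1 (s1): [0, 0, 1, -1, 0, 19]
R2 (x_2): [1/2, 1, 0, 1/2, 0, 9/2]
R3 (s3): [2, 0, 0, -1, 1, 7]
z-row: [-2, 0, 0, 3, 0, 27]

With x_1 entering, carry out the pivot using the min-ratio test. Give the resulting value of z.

34

Ratio test on column x_1 — row 1: entry 0 ≤ 0; row 2: (9/2)/(1/2) = 9; row 3: 7/2 = 7/2. Minimum is 7/2 at row 3 (s3 leaves); pivot element 2.
Pivot on row 3; the z-row RHS becomes 27 − (-2)·(7/2) = 34.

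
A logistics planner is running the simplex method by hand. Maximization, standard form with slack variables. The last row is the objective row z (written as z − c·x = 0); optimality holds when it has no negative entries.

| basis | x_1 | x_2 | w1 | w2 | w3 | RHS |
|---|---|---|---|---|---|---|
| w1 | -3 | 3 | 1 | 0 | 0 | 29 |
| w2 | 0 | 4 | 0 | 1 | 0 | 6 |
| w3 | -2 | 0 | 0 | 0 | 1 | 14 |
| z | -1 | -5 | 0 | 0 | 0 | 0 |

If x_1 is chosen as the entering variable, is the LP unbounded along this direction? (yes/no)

Every constraint-row entry in column x_1 is ≤ 0, so increasing x_1 is unbounded.

yes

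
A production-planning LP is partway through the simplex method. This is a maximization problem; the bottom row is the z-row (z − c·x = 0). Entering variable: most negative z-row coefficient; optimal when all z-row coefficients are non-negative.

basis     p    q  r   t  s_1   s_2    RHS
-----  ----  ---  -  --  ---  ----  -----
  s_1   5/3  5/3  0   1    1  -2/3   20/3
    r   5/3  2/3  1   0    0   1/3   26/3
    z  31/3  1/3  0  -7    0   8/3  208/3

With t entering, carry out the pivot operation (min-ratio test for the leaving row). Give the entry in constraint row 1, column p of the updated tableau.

5/3

Ratio test on column t — row 1: (20/3)/1 = 20/3; row 2: entry 0 ≤ 0. Minimum is 20/3 at row 1 (s_1 leaves); pivot element 1.
Divide row 1 by 1; eliminate column t from the other rows.
In the new row 1, the p entry is the old entry divided by the pivot: (5/3)/1 = 5/3.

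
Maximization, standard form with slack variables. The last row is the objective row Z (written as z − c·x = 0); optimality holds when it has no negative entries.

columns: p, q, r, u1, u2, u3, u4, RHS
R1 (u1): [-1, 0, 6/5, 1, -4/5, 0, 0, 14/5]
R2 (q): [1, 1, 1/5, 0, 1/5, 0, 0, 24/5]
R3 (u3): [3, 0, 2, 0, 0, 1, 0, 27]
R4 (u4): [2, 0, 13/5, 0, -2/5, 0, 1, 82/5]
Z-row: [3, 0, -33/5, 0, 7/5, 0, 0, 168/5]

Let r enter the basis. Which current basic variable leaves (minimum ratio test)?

Column r entries and ratios — u1: (14/5)/(6/5) = 7/3; q: (24/5)/(1/5) = 24; u3: 27/2 = 27/2; u4: (82/5)/(13/5) = 82/13.
Smallest ratio is 7/3 in the row of u1, so u1 leaves.

u1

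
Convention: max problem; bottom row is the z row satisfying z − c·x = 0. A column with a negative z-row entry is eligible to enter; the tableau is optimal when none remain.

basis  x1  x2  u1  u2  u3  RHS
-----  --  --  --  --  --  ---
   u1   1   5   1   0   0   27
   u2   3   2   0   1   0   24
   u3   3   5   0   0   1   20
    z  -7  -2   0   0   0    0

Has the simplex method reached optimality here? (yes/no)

The z-row has a negative entry -7 in column x1, so it is not optimal.

no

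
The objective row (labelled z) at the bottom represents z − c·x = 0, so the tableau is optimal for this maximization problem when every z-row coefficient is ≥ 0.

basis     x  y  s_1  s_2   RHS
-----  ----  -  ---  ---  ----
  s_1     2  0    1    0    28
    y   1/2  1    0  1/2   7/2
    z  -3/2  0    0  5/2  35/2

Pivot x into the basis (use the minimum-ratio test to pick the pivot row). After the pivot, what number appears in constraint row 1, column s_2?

Ratio test on column x — row 1: 28/2 = 14; row 2: (7/2)/(1/2) = 7. Minimum is 7 at row 2 (y leaves); pivot element 1/2.
Divide row 2 by 1/2; eliminate column x from the other rows.
Row 1 update in column s_2: 0 − 2·1 = -2.

-2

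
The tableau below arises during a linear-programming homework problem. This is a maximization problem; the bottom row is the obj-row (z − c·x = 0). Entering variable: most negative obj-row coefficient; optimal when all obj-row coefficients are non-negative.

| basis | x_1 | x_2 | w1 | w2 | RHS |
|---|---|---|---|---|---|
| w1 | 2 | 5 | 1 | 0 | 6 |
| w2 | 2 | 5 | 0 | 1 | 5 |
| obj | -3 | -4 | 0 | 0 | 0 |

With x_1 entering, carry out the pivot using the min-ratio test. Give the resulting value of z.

15/2

Ratio test on column x_1 — row 1: 6/2 = 3; row 2: 5/2 = 5/2. Minimum is 5/2 at row 2 (w2 leaves); pivot element 2.
Pivot on row 2; the obj-row RHS becomes 0 − (-3)·(5/2) = 15/2.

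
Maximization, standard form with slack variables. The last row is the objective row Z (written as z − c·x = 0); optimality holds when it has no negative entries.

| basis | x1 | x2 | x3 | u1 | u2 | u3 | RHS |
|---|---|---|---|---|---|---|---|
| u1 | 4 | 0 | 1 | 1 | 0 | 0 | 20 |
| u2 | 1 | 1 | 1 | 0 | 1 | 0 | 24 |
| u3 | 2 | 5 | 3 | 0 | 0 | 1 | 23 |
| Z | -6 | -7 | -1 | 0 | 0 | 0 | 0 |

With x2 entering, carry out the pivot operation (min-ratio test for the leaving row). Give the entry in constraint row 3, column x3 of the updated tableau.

Ratio test on column x2 — row 1: entry 0 ≤ 0; row 2: 24/1 = 24; row 3: 23/5 = 23/5. Minimum is 23/5 at row 3 (u3 leaves); pivot element 5.
Divide row 3 by 5; eliminate column x2 from the other rows.
In the new row 3, the x3 entry is the old entry divided by the pivot: 3/5 = 3/5.

3/5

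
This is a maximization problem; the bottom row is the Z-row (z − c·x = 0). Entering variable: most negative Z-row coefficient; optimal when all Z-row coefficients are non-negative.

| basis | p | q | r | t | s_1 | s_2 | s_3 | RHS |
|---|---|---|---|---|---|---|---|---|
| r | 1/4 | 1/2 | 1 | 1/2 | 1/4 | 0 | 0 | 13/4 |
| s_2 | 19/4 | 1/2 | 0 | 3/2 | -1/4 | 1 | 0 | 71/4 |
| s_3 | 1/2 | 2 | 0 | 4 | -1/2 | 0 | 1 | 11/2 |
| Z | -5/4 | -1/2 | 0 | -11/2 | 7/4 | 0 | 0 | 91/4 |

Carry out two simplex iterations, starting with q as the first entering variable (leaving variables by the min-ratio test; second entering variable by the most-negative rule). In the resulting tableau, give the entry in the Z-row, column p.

Ratio test on column q — row 1: (13/4)/(1/2) = 13/2; row 2: (71/4)/(1/2) = 71/2; row 3: (11/2)/2 = 11/4. Minimum is 11/4 at row 3 (s_3 leaves); pivot element 2.
Divide row 3 by 2; eliminate column q from the other rows.
Second iteration: most negative Z-row entry is -9/2 in column t, so t enters.
Ratio test on column t — row 1: entry -1/2 ≤ 0; row 2: (131/8)/(1/2) = 131/4; row 3: (11/4)/2 = 11/8. Minimum is 11/8 at row 3 (q leaves); pivot element 2.
Divide row 3 by 2; eliminate column t from the other rows.
After both pivots, the entry at the Z-row, column p is -9/16.

-9/16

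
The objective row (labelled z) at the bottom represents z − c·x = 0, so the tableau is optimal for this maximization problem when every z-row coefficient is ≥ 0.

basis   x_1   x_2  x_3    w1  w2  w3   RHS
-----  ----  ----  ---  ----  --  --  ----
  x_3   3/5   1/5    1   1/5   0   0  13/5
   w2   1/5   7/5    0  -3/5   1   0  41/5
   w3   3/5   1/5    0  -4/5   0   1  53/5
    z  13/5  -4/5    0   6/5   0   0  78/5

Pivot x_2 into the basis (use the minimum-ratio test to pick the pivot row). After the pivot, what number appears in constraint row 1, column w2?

-1/7

Ratio test on column x_2 — row 1: (13/5)/(1/5) = 13; row 2: (41/5)/(7/5) = 41/7; row 3: (53/5)/(1/5) = 53. Minimum is 41/7 at row 2 (w2 leaves); pivot element 7/5.
Divide row 2 by 7/5; eliminate column x_2 from the other rows.
Row 1 update in column w2: 0 − (1/5)·(5/7) = -1/7.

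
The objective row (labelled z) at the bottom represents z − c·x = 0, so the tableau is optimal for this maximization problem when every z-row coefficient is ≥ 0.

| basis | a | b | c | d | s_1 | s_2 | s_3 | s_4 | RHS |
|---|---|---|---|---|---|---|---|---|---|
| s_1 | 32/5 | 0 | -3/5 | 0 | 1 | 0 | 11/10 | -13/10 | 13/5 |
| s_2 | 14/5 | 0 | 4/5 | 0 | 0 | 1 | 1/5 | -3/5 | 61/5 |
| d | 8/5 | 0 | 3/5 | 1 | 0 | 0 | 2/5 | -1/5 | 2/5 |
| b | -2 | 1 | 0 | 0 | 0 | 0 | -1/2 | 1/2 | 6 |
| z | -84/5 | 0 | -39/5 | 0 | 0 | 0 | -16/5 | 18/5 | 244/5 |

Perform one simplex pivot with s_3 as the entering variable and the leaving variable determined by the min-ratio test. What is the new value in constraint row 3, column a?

Ratio test on column s_3 — row 1: (13/5)/(11/10) = 26/11; row 2: (61/5)/(1/5) = 61; row 3: (2/5)/(2/5) = 1; row 4: entry -1/2 ≤ 0. Minimum is 1 at row 3 (d leaves); pivot element 2/5.
Divide row 3 by 2/5; eliminate column s_3 from the other rows.
In the new row 3, the a entry is the old entry divided by the pivot: (8/5)/(2/5) = 4.

4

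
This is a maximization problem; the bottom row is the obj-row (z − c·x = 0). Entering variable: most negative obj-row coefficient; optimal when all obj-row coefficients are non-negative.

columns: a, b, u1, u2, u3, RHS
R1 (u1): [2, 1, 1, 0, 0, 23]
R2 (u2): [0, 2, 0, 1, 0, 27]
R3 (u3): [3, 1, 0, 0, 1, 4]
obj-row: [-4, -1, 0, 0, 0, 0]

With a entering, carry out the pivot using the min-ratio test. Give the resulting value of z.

Ratio test on column a — row 1: 23/2 = 23/2; row 2: entry 0 ≤ 0; row 3: 4/3 = 4/3. Minimum is 4/3 at row 3 (u3 leaves); pivot element 3.
Pivot on row 3; the obj-row RHS becomes 0 − (-4)·(4/3) = 16/3.

16/3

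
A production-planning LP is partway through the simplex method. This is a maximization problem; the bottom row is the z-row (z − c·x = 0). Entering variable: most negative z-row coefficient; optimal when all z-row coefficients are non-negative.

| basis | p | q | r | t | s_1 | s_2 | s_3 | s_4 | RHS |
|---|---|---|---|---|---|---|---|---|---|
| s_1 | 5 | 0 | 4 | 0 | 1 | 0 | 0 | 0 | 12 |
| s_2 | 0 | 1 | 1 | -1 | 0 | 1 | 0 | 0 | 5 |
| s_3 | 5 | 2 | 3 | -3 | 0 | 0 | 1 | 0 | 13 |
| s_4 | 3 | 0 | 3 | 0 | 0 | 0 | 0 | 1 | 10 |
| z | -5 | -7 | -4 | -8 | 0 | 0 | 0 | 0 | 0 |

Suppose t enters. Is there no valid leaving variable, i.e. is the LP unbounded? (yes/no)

yes

Every constraint-row entry in column t is ≤ 0, so increasing t is unbounded.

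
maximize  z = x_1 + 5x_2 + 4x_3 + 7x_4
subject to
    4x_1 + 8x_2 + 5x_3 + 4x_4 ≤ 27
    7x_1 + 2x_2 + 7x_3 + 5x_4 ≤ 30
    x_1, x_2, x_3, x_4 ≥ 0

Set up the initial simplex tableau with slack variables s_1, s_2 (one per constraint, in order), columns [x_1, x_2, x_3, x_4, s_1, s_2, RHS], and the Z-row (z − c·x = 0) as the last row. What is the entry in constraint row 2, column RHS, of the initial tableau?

The RHS of constraint 2 is b_2 = 30.

30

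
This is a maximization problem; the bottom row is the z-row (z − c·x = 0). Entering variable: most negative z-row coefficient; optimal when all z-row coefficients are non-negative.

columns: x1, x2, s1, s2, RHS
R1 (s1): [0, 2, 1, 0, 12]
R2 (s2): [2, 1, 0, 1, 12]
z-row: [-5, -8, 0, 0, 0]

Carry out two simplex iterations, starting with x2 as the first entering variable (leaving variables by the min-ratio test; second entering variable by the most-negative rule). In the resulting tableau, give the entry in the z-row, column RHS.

63

Ratio test on column x2 — row 1: 12/2 = 6; row 2: 12/1 = 12. Minimum is 6 at row 1 (s1 leaves); pivot element 2.
Divide row 1 by 2; eliminate column x2 from the other rows.
Second iteration: most negative z-row entry is -5 in column x1, so x1 enters.
Ratio test on column x1 — row 1: entry 0 ≤ 0; row 2: 6/2 = 3. Minimum is 3 at row 2 (s2 leaves); pivot element 2.
Divide row 2 by 2; eliminate column x1 from the other rows.
After both pivots, the entry at the z-row, column RHS is 63.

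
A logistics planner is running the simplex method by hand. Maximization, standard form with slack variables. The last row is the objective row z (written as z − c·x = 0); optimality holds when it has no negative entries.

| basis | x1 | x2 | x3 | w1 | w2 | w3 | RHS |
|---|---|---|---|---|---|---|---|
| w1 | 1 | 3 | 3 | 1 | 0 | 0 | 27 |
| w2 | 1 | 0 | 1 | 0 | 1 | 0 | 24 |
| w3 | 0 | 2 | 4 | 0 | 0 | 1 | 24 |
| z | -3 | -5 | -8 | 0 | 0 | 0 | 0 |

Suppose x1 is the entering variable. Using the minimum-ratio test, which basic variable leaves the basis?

Column x1 entries and ratios — w1: 27/1 = 27; w2: 24/1 = 24; w3: 0 ≤ 0, skip.
Smallest ratio is 24 in the row of w2, so w2 leaves.

w2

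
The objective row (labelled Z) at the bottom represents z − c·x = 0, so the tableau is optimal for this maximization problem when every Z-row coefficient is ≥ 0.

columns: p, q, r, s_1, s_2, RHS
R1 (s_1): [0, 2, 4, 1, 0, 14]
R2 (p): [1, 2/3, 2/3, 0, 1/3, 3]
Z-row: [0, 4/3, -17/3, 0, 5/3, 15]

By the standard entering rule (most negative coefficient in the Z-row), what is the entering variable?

Negative Z-row entries: r: -17/3.
The most negative is -17/3 in column r, so r enters.

r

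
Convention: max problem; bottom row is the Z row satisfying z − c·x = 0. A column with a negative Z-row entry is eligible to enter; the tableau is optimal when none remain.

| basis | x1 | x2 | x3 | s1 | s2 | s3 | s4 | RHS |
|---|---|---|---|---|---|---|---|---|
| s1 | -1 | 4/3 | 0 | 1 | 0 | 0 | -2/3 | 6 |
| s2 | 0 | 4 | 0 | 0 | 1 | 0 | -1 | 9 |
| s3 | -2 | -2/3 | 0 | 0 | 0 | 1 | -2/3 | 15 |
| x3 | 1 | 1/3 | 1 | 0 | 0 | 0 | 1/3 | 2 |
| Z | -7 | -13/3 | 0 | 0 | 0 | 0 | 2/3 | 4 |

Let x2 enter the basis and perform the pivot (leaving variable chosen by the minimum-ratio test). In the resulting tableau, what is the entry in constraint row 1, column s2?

Ratio test on column x2 — row 1: 6/(4/3) = 9/2; row 2: 9/4 = 9/4; row 3: entry -2/3 ≤ 0; row 4: 2/(1/3) = 6. Minimum is 9/4 at row 2 (s2 leaves); pivot element 4.
Divide row 2 by 4; eliminate column x2 from the other rows.
Row 1 update in column s2: 0 − (4/3)·(1/4) = -1/3.

-1/3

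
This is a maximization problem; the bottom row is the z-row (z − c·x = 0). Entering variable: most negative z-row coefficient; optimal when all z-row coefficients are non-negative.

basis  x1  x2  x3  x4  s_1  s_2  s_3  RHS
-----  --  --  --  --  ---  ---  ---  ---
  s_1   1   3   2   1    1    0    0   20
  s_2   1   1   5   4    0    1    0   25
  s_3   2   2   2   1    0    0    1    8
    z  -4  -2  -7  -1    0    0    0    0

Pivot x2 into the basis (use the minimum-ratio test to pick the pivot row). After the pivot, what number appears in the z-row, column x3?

-5

Ratio test on column x2 — row 1: 20/3 = 20/3; row 2: 25/1 = 25; row 3: 8/2 = 4. Minimum is 4 at row 3 (s_3 leaves); pivot element 2.
Divide row 3 by 2; eliminate column x2 from the other rows.
z-row update in column x3: -7 − (-2)·1 = -5.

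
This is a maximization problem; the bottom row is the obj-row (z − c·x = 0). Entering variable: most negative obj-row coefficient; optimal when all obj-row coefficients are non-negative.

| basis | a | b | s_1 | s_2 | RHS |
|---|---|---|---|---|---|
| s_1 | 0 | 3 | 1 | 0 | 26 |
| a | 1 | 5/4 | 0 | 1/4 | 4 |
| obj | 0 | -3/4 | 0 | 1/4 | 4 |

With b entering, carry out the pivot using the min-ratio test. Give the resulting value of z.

32/5

Ratio test on column b — row 1: 26/3 = 26/3; row 2: 4/(5/4) = 16/5. Minimum is 16/5 at row 2 (a leaves); pivot element 5/4.
Pivot on row 2; the obj-row RHS becomes 4 − (-3/4)·(16/5) = 32/5.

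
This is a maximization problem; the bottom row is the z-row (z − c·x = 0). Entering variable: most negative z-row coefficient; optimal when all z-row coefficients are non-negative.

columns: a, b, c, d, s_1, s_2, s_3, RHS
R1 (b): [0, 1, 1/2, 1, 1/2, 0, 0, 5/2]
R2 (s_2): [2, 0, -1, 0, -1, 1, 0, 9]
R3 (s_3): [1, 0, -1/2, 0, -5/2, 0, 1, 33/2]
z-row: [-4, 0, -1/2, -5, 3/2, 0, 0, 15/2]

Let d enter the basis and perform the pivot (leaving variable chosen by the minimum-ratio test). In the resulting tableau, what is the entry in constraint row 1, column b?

Ratio test on column d — row 1: (5/2)/1 = 5/2; row 2: entry 0 ≤ 0; row 3: entry 0 ≤ 0. Minimum is 5/2 at row 1 (b leaves); pivot element 1.
Divide row 1 by 1; eliminate column d from the other rows.
In the new row 1, the b entry is the old entry divided by the pivot: 1/1 = 1.

1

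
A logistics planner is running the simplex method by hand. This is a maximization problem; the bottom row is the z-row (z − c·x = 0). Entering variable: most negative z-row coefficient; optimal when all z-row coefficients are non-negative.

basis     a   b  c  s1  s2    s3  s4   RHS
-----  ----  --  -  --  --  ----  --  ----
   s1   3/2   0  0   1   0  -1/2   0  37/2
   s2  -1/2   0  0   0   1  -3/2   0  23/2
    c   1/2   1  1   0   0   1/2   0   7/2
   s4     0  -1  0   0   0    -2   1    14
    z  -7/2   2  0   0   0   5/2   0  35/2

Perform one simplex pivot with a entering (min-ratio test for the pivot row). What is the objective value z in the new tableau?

Ratio test on column a — row 1: (37/2)/(3/2) = 37/3; row 2: entry -1/2 ≤ 0; row 3: (7/2)/(1/2) = 7; row 4: entry 0 ≤ 0. Minimum is 7 at row 3 (c leaves); pivot element 1/2.
Pivot on row 3; the z-row RHS becomes 35/2 − (-7/2)·7 = 42.

42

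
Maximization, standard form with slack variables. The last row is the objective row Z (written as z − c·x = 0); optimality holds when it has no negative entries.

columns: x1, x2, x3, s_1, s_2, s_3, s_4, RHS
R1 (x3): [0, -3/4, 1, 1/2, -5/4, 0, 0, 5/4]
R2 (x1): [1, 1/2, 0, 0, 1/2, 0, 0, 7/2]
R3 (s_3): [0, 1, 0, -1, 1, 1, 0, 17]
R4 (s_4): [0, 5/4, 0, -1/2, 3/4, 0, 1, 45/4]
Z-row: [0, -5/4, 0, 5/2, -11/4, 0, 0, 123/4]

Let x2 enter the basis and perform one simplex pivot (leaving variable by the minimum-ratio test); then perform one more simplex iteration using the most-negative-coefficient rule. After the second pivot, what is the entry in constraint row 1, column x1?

5/2

Ratio test on column x2 — row 1: entry -3/4 ≤ 0; row 2: (7/2)/(1/2) = 7; row 3: 17/1 = 17; row 4: (45/4)/(5/4) = 9. Minimum is 7 at row 2 (x1 leaves); pivot element 1/2.
Divide row 2 by 1/2; eliminate column x2 from the other rows.
Second iteration: most negative Z-row entry is -3/2 in column s_2, so s_2 enters.
Ratio test on column s_2 — row 1: entry -1/2 ≤ 0; row 2: 7/1 = 7; row 3: entry 0 ≤ 0; row 4: entry -1/2 ≤ 0. Minimum is 7 at row 2 (x2 leaves); pivot element 1.
Divide row 2 by 1; eliminate column s_2 from the other rows.
After both pivots, the entry at constraint row 1, column x1 is 5/2.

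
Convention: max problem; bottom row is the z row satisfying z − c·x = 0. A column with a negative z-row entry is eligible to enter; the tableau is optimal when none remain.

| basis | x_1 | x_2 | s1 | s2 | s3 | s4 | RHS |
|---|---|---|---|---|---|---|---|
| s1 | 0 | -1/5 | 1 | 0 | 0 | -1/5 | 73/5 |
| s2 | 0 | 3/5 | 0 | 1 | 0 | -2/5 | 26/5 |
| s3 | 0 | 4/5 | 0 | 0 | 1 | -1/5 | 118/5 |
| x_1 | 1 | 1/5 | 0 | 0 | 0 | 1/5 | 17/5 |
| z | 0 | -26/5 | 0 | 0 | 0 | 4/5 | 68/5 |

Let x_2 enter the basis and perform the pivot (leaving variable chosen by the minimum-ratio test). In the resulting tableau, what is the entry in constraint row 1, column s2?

Ratio test on column x_2 — row 1: entry -1/5 ≤ 0; row 2: (26/5)/(3/5) = 26/3; row 3: (118/5)/(4/5) = 59/2; row 4: (17/5)/(1/5) = 17. Minimum is 26/3 at row 2 (s2 leaves); pivot element 3/5.
Divide row 2 by 3/5; eliminate column x_2 from the other rows.
Row 1 update in column s2: 0 − (-1/5)·(5/3) = 1/3.

1/3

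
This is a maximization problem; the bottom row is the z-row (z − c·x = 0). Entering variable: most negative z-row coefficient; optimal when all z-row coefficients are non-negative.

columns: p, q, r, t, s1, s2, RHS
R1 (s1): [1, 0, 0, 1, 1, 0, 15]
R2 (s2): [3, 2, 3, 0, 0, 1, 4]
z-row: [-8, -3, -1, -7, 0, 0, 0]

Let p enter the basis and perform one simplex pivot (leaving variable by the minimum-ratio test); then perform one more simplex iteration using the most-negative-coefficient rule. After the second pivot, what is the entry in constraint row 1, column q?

Ratio test on column p — row 1: 15/1 = 15; row 2: 4/3 = 4/3. Minimum is 4/3 at row 2 (s2 leaves); pivot element 3.
Divide row 2 by 3; eliminate column p from the other rows.
Second iteration: most negative z-row entry is -7 in column t, so t enters.
Ratio test on column t — row 1: (41/3)/1 = 41/3; row 2: entry 0 ≤ 0. Minimum is 41/3 at row 1 (s1 leaves); pivot element 1.
Divide row 1 by 1; eliminate column t from the other rows.
After both pivots, the entry at constraint row 1, column q is -2/3.

-2/3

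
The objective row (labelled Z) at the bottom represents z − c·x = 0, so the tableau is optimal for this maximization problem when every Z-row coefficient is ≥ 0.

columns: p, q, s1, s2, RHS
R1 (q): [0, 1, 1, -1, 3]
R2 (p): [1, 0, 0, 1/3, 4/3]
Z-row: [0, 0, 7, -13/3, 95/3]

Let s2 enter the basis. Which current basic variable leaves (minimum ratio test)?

p

Column s2 entries and ratios — q: -1 ≤ 0, skip; p: (4/3)/(1/3) = 4.
Smallest ratio is 4 in the row of p, so p leaves.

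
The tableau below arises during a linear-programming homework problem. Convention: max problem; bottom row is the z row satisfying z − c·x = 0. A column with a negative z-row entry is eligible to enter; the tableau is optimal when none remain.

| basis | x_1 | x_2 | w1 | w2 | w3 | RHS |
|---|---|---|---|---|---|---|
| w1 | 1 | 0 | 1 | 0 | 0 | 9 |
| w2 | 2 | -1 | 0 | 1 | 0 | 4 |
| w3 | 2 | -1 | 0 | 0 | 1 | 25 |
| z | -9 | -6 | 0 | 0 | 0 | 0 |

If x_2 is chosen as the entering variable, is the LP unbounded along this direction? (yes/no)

yes

Every constraint-row entry in column x_2 is ≤ 0, so increasing x_2 is unbounded.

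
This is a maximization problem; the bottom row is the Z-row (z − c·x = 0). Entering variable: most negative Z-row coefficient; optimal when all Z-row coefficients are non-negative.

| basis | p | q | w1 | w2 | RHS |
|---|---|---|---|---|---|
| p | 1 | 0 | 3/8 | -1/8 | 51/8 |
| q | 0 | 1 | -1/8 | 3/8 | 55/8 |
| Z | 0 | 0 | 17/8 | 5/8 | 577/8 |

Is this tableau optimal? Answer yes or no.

yes

Every Z-row coefficient is ≥ 0, so the tableau is optimal.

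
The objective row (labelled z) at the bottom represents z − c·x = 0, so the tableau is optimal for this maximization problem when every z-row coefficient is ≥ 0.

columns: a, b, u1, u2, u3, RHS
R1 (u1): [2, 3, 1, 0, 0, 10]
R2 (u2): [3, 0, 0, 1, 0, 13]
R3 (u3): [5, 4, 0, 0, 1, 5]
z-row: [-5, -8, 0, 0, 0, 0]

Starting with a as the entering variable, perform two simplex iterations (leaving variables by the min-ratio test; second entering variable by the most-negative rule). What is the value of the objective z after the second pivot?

Ratio test on column a — row 1: 10/2 = 5; row 2: 13/3 = 13/3; row 3: 5/5 = 1. Minimum is 1 at row 3 (u3 leaves); pivot element 5.
Pivot on row 3; the z-row RHS becomes 0 − (-5)·1 = 5.
Next entering variable (most negative z-row entry -4): b.
Ratio test on column b — row 1: 8/(7/5) = 40/7; row 2: entry -12/5 ≤ 0; row 3: 1/(4/5) = 5/4. Minimum is 5/4 at row 3 (a leaves); pivot element 4/5.
After the second pivot the z-row RHS is 5 − (-4)·(5/4) = 10.

10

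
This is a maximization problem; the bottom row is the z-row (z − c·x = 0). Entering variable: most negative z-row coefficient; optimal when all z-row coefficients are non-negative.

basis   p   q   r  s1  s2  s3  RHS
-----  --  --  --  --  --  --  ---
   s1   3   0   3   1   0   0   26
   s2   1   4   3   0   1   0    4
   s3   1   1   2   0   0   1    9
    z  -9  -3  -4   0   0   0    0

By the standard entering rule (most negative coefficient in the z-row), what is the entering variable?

Negative z-row entries: p: -9, q: -3, r: -4.
The most negative is -9 in column p, so p enters.

p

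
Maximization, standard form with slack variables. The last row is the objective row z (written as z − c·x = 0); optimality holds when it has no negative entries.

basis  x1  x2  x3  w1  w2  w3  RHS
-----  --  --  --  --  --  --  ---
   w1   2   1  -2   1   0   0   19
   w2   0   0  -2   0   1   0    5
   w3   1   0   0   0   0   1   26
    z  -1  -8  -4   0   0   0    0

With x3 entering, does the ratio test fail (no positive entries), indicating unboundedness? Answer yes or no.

yes

Every constraint-row entry in column x3 is ≤ 0, so increasing x3 is unbounded.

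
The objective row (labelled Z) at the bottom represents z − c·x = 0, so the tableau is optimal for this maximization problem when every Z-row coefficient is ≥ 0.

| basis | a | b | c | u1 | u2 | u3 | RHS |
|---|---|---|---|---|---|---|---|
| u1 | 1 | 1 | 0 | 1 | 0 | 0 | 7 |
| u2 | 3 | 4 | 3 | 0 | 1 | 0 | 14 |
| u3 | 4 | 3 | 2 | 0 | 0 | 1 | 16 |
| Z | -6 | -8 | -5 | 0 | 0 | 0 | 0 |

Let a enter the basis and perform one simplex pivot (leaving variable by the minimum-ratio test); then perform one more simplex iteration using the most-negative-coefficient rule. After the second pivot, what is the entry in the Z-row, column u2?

Ratio test on column a — row 1: 7/1 = 7; row 2: 14/3 = 14/3; row 3: 16/4 = 4. Minimum is 4 at row 3 (u3 leaves); pivot element 4.
Divide row 3 by 4; eliminate column a from the other rows.
Second iteration: most negative Z-row entry is -7/2 in column b, so b enters.
Ratio test on column b — row 1: 3/(1/4) = 12; row 2: 2/(7/4) = 8/7; row 3: 4/(3/4) = 16/3. Minimum is 8/7 at row 2 (u2 leaves); pivot element 7/4.
Divide row 2 by 7/4; eliminate column b from the other rows.
After both pivots, the entry at the Z-row, column u2 is 2.

2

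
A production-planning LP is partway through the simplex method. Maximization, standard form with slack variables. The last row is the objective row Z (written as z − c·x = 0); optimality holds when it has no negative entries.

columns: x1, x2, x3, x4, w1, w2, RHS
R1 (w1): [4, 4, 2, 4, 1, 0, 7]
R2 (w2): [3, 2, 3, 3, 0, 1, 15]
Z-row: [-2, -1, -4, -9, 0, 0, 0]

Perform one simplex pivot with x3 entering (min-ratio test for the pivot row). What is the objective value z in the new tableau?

Ratio test on column x3 — row 1: 7/2 = 7/2; row 2: 15/3 = 5. Minimum is 7/2 at row 1 (w1 leaves); pivot element 2.
Pivot on row 1; the Z-row RHS becomes 0 − (-4)·(7/2) = 14.

14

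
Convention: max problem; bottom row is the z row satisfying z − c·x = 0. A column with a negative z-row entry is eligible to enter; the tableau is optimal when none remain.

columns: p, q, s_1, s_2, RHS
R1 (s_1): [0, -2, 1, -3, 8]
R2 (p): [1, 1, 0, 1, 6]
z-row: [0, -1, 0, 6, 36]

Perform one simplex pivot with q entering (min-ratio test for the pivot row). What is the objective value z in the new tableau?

Ratio test on column q — row 1: entry -2 ≤ 0; row 2: 6/1 = 6. Minimum is 6 at row 2 (p leaves); pivot element 1.
Pivot on row 2; the z-row RHS becomes 36 − (-1)·6 = 42.

42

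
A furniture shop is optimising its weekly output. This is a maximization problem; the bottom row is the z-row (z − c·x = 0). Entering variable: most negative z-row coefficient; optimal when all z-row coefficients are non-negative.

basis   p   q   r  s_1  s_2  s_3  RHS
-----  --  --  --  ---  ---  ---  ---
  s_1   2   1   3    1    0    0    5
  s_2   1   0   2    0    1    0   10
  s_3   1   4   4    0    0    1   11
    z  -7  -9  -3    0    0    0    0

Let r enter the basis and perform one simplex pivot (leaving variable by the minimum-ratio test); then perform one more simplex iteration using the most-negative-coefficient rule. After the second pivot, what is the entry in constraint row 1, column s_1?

1/2

Ratio test on column r — row 1: 5/3 = 5/3; row 2: 10/2 = 5; row 3: 11/4 = 11/4. Minimum is 5/3 at row 1 (s_1 leaves); pivot element 3.
Divide row 1 by 3; eliminate column r from the other rows.
Second iteration: most negative z-row entry is -8 in column q, so q enters.
Ratio test on column q — row 1: (5/3)/(1/3) = 5; row 2: entry -2/3 ≤ 0; row 3: (13/3)/(8/3) = 13/8. Minimum is 13/8 at row 3 (s_3 leaves); pivot element 8/3.
Divide row 3 by 8/3; eliminate column q from the other rows.
After both pivots, the entry at constraint row 1, column s_1 is 1/2.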